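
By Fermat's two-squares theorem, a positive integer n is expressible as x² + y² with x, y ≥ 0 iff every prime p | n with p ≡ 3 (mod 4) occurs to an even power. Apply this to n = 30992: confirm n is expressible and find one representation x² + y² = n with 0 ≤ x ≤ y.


Step 1: Factor n = 30992 = 2^4 · 13 · 149.
Step 2: Check the mod-4 condition on each prime factor: 2 = 2 (special); 13 ≡ 1 (mod 4), exponent 1; 149 ≡ 1 (mod 4), exponent 1.
All primes ≡ 3 (mod 4) appear to even exponent (or don't appear), so by the two-squares theorem n IS expressible as a sum of two squares.
Step 3: Build a representation. Group n = k² · m with k = 4 and m = 13 · 149 = 1937 (a product of primes ≡ 1 (mod 4)); a representation of m scales to one of n via (k·x)² + (k·y)² = k²(x² + y²). Each prime p ≡ 1 (mod 4) is itself a sum of two squares; find a² by testing p − a² for a perfect square:
  13: 13 − 1² = 12, 13 − 2² = 9 = 3² ⇒ 13 = 2² + 3².
  149: 149 − 1² = 148, 149 − 2² = 145, 149 − 3² = 140, 149 − 4² = 133, 149 − 5² = 124, 149 − 6² = 113, 149 − 7² = 100 = 10² ⇒ 149 = 7² + 10².
  Combine using the Brahmagupta–Fibonacci identity (a² + b²)(c² + d²) = (ac − bd)² + (ad + bc)² = (ac + bd)² + (ad − bc)²:
  13 · 149 = 1937: from (2² + 3²)(7² + 10²), take (2·7 − 3·10, 2·10 + 3·7) = (14 − 30, 20 + 21) = (-16, 41); dropping signs (only squares matter) gives (16, 41); check 16² + 41² = 256 + 1681 = 1937 ✓.
  Scale by k = 4: (4·16, 4·41) = (64, 164).
Step 4: Order so x ≤ y and verify: 64² + 164² = 4096 + 26896 = 30992 = n. ✓

n = 30992 = 64² + 164² (one valid representation with x ≤ y).


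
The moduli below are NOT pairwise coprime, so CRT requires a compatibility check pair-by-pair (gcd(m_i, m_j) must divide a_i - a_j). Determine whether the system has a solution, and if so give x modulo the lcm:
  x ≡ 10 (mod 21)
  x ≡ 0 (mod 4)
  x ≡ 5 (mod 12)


Moduli 21, 4, 12 are not pairwise coprime, so CRT works modulo lcm(m_i) when all pairwise compatibility conditions hold.
Pairwise compatibility: gcd(m_i, m_j) must divide a_i - a_j for every pair.
Merge one congruence at a time:
  Start: x ≡ 10 (mod 21).
  Combine with x ≡ 0 (mod 4): gcd(21, 4) = 1; 0 - 10 = -10, which IS divisible by 1, so compatible.
    Write x = 10 + 21·t and substitute into x ≡ 0 (mod 4): 21·t ≡ 0 − 10 = -10 (mod 4).
    Reduce coefficients mod 4: 1·t ≡ 2 (mod 4).
    So t ≡ 2 (mod 4).
    Then x = 10 + 21·2 = 52, valid modulo lcm(21, 4) = 84: x ≡ 52 (mod 84).
  Combine with x ≡ 5 (mod 12): gcd(84, 12) = 12, and 5 - 52 = -47 is NOT divisible by 12.
    ⇒ system is inconsistent (no integer solution).

No solution (the system is inconsistent).


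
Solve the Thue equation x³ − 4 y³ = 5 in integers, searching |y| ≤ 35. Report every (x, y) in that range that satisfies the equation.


The equation is x³ - 4y³ = 5. For fixed y, x³ = 4·y³ + 5, so a solution requires the RHS to be a perfect cube.
Strategy: iterate y from -35 to 35, compute RHS = 4·y³ + 5, and check whether it is a (positive or negative) perfect cube.
Check small values of y:
  y = 0: RHS = 5 is not a perfect cube.
  y = 1: RHS = 9 is not a perfect cube.
  y = -1: RHS = 1 = (1)³ ⇒ x = 1 works.
  y = 2: RHS = 37 is not a perfect cube.
  y = -2: RHS = -27 = (-3)³ ⇒ x = -3 works.
  y = 3: RHS = 113 is not a perfect cube.
  y = -3: RHS = -103 is not a perfect cube.
Continuing the search up to |y| = 35 finds no further solutions beyond those listed.
Collected solutions: (1, -1), (-3, -2).

Solutions (with |y| ≤ 35): (1, -1), (-3, -2).


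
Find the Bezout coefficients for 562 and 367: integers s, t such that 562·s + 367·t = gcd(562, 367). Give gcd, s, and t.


Euclidean algorithm on (562, 367) — divide until remainder is 0:
  562 = 1 · 367 + 195
  367 = 1 · 195 + 172
  195 = 1 · 172 + 23
  172 = 7 · 23 + 11
  23 = 2 · 11 + 1
  11 = 11 · 1 + 0
gcd(562, 367) = 1.
Track Bezout coefficients alongside the remainders: start with r₀ = 562 = a·1 + b·0 (s = 1, t = 0) and r₁ = 367 = a·0 + b·1 (s = 0, t = 1); each new remainder r_{k+1} = r_{k-1} − q_k·r_k inherits s_{k+1} = s_{k-1} − q_k·s_k, t_{k+1} = t_{k-1} − q_k·t_k, so r_k = a·s_k + b·t_k at every step:
  q = 1: r = 195, s = 1 − 1·0 = 1, t = 0 − 1·1 = -1  (check: 562·1 + 367·(-1) = 195)
  q = 1: r = 172, s = 0 − 1·1 = -1, t = 1 − 1·(-1) = 2  (check: 562·(-1) + 367·2 = 172)
  q = 1: r = 23, s = 1 − 1·(-1) = 2, t = -1 − 1·2 = -3  (check: 562·2 + 367·(-3) = 23)
  q = 7: r = 11, s = -1 − 7·2 = -15, t = 2 − 7·(-3) = 23  (check: 562·(-15) + 367·23 = 11)
  q = 2: r = 1, s = 2 − 2·(-15) = 32, t = -3 − 2·23 = -49  (check: 562·32 + 367·(-49) = 1)
The row with r = 1 (the gcd) gives the Bezout coefficients s = 32, t = -49.
Result: 562 · (32) + 367 · (-49) = 1.

gcd(562, 367) = 1; s = 32, t = -49 (check: 562·32 + 367·(-49) = 1).


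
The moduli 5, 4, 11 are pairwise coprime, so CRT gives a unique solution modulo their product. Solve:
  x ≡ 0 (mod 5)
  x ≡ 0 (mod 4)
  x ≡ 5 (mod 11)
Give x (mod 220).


Moduli 5, 4, 11 are pairwise coprime; by CRT there is a unique solution modulo M = 5 · 4 · 11 = 220.
Solve pairwise, accumulating the modulus:
  Start with x ≡ 0 (mod 5).
  Combine with x ≡ 0 (mod 4): since gcd(5, 4) = 1, we get a unique residue mod 20.
    Write x = 0 + 5·t and substitute into x ≡ 0 (mod 4): 5·t ≡ 0 − 0 = 0 (mod 4).
    Reduce coefficients mod 4: 1·t ≡ 0 (mod 4).
    So t ≡ 0 (mod 4).
    Then x = 0 + 5·0 = 0, valid modulo lcm(5, 4) = 20: x ≡ 0 (mod 20).
  Combine with x ≡ 5 (mod 11): since gcd(20, 11) = 1, we get a unique residue mod 220.
    Write x = 0 + 20·t and substitute into x ≡ 5 (mod 11): 20·t ≡ 5 − 0 = 5 (mod 11).
    Reduce coefficients mod 11: 9·t ≡ 5 (mod 11).
    The inverse of 9 mod 11 is 5 (since 9·5 = 45 = 4·11 + 1), so t ≡ 5·5 = 25 ≡ 3 (mod 11).
    Then x = 0 + 20·3 = 60, valid modulo lcm(20, 11) = 220: x ≡ 60 (mod 220).
Verify: 60 mod 5 = 0 ✓, 60 mod 4 = 0 ✓, 60 mod 11 = 5 ✓.

x ≡ 60 (mod 220).


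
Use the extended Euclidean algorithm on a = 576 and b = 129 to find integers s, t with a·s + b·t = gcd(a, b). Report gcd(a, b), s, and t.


Euclidean algorithm on (576, 129) — divide until remainder is 0:
  576 = 4 · 129 + 60
  129 = 2 · 60 + 9
  60 = 6 · 9 + 6
  9 = 1 · 6 + 3
  6 = 2 · 3 + 0
gcd(576, 129) = 3.
Track Bezout coefficients alongside the remainders: start with r₀ = 576 = a·1 + b·0 (s = 1, t = 0) and r₁ = 129 = a·0 + b·1 (s = 0, t = 1); each new remainder r_{k+1} = r_{k-1} − q_k·r_k inherits s_{k+1} = s_{k-1} − q_k·s_k, t_{k+1} = t_{k-1} − q_k·t_k, so r_k = a·s_k + b·t_k at every step:
  q = 4: r = 60, s = 1 − 4·0 = 1, t = 0 − 4·1 = -4  (check: 576·1 + 129·(-4) = 60)
  q = 2: r = 9, s = 0 − 2·1 = -2, t = 1 − 2·(-4) = 9  (check: 576·(-2) + 129·9 = 9)
  q = 6: r = 6, s = 1 − 6·(-2) = 13, t = -4 − 6·9 = -58  (check: 576·13 + 129·(-58) = 6)
  q = 1: r = 3, s = -2 − 1·13 = -15, t = 9 − 1·(-58) = 67  (check: 576·(-15) + 129·67 = 3)
The row with r = 3 (the gcd) gives the Bezout coefficients s = -15, t = 67.
Result: 576 · (-15) + 129 · (67) = 3.

gcd(576, 129) = 3; s = -15, t = 67 (check: 576·(-15) + 129·67 = 3).


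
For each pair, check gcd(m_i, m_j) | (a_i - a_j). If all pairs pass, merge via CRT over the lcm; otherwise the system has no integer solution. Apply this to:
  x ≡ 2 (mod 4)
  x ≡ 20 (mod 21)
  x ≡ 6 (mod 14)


Moduli 4, 21, 14 are not pairwise coprime, so CRT works modulo lcm(m_i) when all pairwise compatibility conditions hold.
Pairwise compatibility: gcd(m_i, m_j) must divide a_i - a_j for every pair.
Merge one congruence at a time:
  Start: x ≡ 2 (mod 4).
  Combine with x ≡ 20 (mod 21): gcd(4, 21) = 1; 20 - 2 = 18, which IS divisible by 1, so compatible.
    Write x = 2 + 4·t and substitute into x ≡ 20 (mod 21): 4·t ≡ 20 − 2 = 18 (mod 21).
    The inverse of 4 mod 21 is 16 (since 4·16 = 64 = 3·21 + 1), so t ≡ 16·18 = 288 ≡ 15 (mod 21).
    Then x = 2 + 4·15 = 62, valid modulo lcm(4, 21) = 84: x ≡ 62 (mod 84).
  Combine with x ≡ 6 (mod 14): gcd(84, 14) = 14; 6 - 62 = -56, which IS divisible by 14, so compatible.
    Write x = 62 + 84·t and substitute into x ≡ 6 (mod 14): 84·t ≡ 6 − 62 = -56 (mod 14).
    Divide the congruence (and modulus) by g = 14: 6·t ≡ -4 (mod 1).
    Modulo 1 every t works; take t = 0.
    Then x = 62 + 84·0 = 62, valid modulo lcm(84, 14) = 84: x ≡ 62 (mod 84).
Verify: 62 mod 4 = 2, 62 mod 21 = 20, 62 mod 14 = 6.

x ≡ 62 (mod 84).


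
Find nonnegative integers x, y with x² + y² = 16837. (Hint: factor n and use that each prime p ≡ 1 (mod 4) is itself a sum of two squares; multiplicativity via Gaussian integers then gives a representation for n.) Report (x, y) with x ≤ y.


Step 1: Factor n = 16837 = 113 · 149.
Step 2: Check the mod-4 condition on each prime factor: 113 ≡ 1 (mod 4), exponent 1; 149 ≡ 1 (mod 4), exponent 1.
All primes ≡ 3 (mod 4) appear to even exponent (or don't appear), so by the two-squares theorem n IS expressible as a sum of two squares.
Step 3: Build a representation. Here n = 113 · 149 is a product of primes ≡ 1 (mod 4). Each prime p ≡ 1 (mod 4) is itself a sum of two squares; find a² by testing p − a² for a perfect square:
  113: 113 − 1² = 112, 113 − 2² = 109, 113 − 3² = 104, 113 − 4² = 97, 113 − 5² = 88, 113 − 6² = 77, 113 − 7² = 64 = 8² ⇒ 113 = 7² + 8².
  149: 149 − 1² = 148, 149 − 2² = 145, 149 − 3² = 140, 149 − 4² = 133, 149 − 5² = 124, 149 − 6² = 113, 149 − 7² = 100 = 10² ⇒ 149 = 7² + 10².
  Combine using the Brahmagupta–Fibonacci identity (a² + b²)(c² + d²) = (ac − bd)² + (ad + bc)² = (ac + bd)² + (ad − bc)²:
  113 · 149 = 16837: from (7² + 8²)(7² + 10²), take (7·7 − 8·10, 7·10 + 8·7) = (49 − 80, 70 + 56) = (-31, 126); dropping signs (only squares matter) gives (31, 126); check 31² + 126² = 961 + 15876 = 16837 ✓.
Step 4: Order so x ≤ y and verify: 31² + 126² = 961 + 15876 = 16837 = n. ✓

n = 16837 = 31² + 126² (one valid representation with x ≤ y).


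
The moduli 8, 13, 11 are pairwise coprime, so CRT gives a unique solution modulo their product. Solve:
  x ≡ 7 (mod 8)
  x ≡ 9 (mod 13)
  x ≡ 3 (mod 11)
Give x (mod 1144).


Moduli 8, 13, 11 are pairwise coprime; by CRT there is a unique solution modulo M = 8 · 13 · 11 = 1144.
Solve pairwise, accumulating the modulus:
  Start with x ≡ 7 (mod 8).
  Combine with x ≡ 9 (mod 13): since gcd(8, 13) = 1, we get a unique residue mod 104.
    Write x = 7 + 8·t and substitute into x ≡ 9 (mod 13): 8·t ≡ 9 − 7 = 2 (mod 13).
    The inverse of 8 mod 13 is 5 (since 8·5 = 40 = 3·13 + 1), so t ≡ 5·2 = 10 ≡ 10 (mod 13).
    Then x = 7 + 8·10 = 87, valid modulo lcm(8, 13) = 104: x ≡ 87 (mod 104).
  Combine with x ≡ 3 (mod 11): since gcd(104, 11) = 1, we get a unique residue mod 1144.
    Write x = 87 + 104·t and substitute into x ≡ 3 (mod 11): 104·t ≡ 3 − 87 = -84 (mod 11).
    Reduce coefficients mod 11: 5·t ≡ 4 (mod 11).
    The inverse of 5 mod 11 is 9 (since 5·9 = 45 = 4·11 + 1), so t ≡ 9·4 = 36 ≡ 3 (mod 11).
    Then x = 87 + 104·3 = 399, valid modulo lcm(104, 11) = 1144: x ≡ 399 (mod 1144).
Verify: 399 mod 8 = 7 ✓, 399 mod 13 = 9 ✓, 399 mod 11 = 3 ✓.

x ≡ 399 (mod 1144).


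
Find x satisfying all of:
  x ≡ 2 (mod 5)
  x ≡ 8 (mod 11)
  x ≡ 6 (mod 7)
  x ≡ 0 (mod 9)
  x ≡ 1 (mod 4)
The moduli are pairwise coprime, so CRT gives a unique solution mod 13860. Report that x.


Product of moduli M = 5 · 11 · 7 · 9 · 4 = 13860.
Merge one congruence at a time:
  Start: x ≡ 2 (mod 5).
  Combine with x ≡ 8 (mod 11); new modulus lcm = 55.
    Write x = 2 + 5·t and substitute into x ≡ 8 (mod 11): 5·t ≡ 8 − 2 = 6 (mod 11).
    The inverse of 5 mod 11 is 9 (since 5·9 = 45 = 4·11 + 1), so t ≡ 9·6 = 54 ≡ 10 (mod 11).
    Then x = 2 + 5·10 = 52, valid modulo lcm(5, 11) = 55: x ≡ 52 (mod 55).
  Combine with x ≡ 6 (mod 7); new modulus lcm = 385.
    Write x = 52 + 55·t and substitute into x ≡ 6 (mod 7): 55·t ≡ 6 − 52 = -46 (mod 7).
    Reduce coefficients mod 7: 6·t ≡ 3 (mod 7).
    The inverse of 6 mod 7 is 6 (since 6·6 = 36 = 5·7 + 1), so t ≡ 6·3 = 18 ≡ 4 (mod 7).
    Then x = 52 + 55·4 = 272, valid modulo lcm(55, 7) = 385: x ≡ 272 (mod 385).
  Combine with x ≡ 0 (mod 9); new modulus lcm = 3465.
    Write x = 272 + 385·t and substitute into x ≡ 0 (mod 9): 385·t ≡ 0 − 272 = -272 (mod 9).
    Reduce coefficients mod 9: 7·t ≡ 7 (mod 9).
    The inverse of 7 mod 9 is 4 (since 7·4 = 28 = 3·9 + 1), so t ≡ 4·7 = 28 ≡ 1 (mod 9).
    Then x = 272 + 385·1 = 657, valid modulo lcm(385, 9) = 3465: x ≡ 657 (mod 3465).
  Combine with x ≡ 1 (mod 4); new modulus lcm = 13860.
    Write x = 657 + 3465·t and substitute into x ≡ 1 (mod 4): 3465·t ≡ 1 − 657 = -656 (mod 4).
    Reduce coefficients mod 4: 1·t ≡ 0 (mod 4).
    So t ≡ 0 (mod 4).
    Then x = 657 + 3465·0 = 657, valid modulo lcm(3465, 4) = 13860: x ≡ 657 (mod 13860).
Verify against each original: 657 mod 5 = 2, 657 mod 11 = 8, 657 mod 7 = 6, 657 mod 9 = 0, 657 mod 4 = 1.

x ≡ 657 (mod 13860).


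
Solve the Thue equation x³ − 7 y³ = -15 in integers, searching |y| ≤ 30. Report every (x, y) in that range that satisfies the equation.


The equation is x³ - 7y³ = -15. For fixed y, x³ = 7·y³ − 15, so a solution requires the RHS to be a perfect cube.
Strategy: iterate y from -30 to 30, compute RHS = 7·y³ − 15, and check whether it is a (positive or negative) perfect cube.
Check small values of y:
  y = 0: RHS = -15 is not a perfect cube.
  y = 1: RHS = -8 = (-2)³ ⇒ x = -2 works.
  y = -1: RHS = -22 is not a perfect cube.
  y = 2: RHS = 41 is not a perfect cube.
  y = -2: RHS = -71 is not a perfect cube.
  y = 3: RHS = 174 is not a perfect cube.
  y = -3: RHS = -204 is not a perfect cube.
Continuing, at y = -23: RHS = -85184 = (-44)³ ⇒ x = -44 works.
Searching the remaining y in |y| ≤ 30 finds no further solutions.
Collected solutions: (-2, 1), (-44, -23).

Solutions (with |y| ≤ 30): (-2, 1), (-44, -23).


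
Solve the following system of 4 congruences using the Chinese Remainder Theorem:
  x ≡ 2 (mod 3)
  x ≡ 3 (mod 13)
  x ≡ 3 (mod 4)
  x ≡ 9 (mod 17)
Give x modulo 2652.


Product of moduli M = 3 · 13 · 4 · 17 = 2652.
Merge one congruence at a time:
  Start: x ≡ 2 (mod 3).
  Combine with x ≡ 3 (mod 13); new modulus lcm = 39.
    Write x = 2 + 3·t and substitute into x ≡ 3 (mod 13): 3·t ≡ 3 − 2 = 1 (mod 13).
    The inverse of 3 mod 13 is 9 (since 3·9 = 27 = 2·13 + 1), so t ≡ 9·1 = 9 ≡ 9 (mod 13).
    Then x = 2 + 3·9 = 29, valid modulo lcm(3, 13) = 39: x ≡ 29 (mod 39).
  Combine with x ≡ 3 (mod 4); new modulus lcm = 156.
    Write x = 29 + 39·t and substitute into x ≡ 3 (mod 4): 39·t ≡ 3 − 29 = -26 (mod 4).
    Reduce coefficients mod 4: 3·t ≡ 2 (mod 4).
    The inverse of 3 mod 4 is 3 (since 3·3 = 9 = 2·4 + 1), so t ≡ 3·2 = 6 ≡ 2 (mod 4).
    Then x = 29 + 39·2 = 107, valid modulo lcm(39, 4) = 156: x ≡ 107 (mod 156).
  Combine with x ≡ 9 (mod 17); new modulus lcm = 2652.
    Write x = 107 + 156·t and substitute into x ≡ 9 (mod 17): 156·t ≡ 9 − 107 = -98 (mod 17).
    Reduce coefficients mod 17: 3·t ≡ 4 (mod 17).
    The inverse of 3 mod 17 is 6 (since 3·6 = 18 = 1·17 + 1), so t ≡ 6·4 = 24 ≡ 7 (mod 17).
    Then x = 107 + 156·7 = 1199, valid modulo lcm(156, 17) = 2652: x ≡ 1199 (mod 2652).
Verify against each original: 1199 mod 3 = 2, 1199 mod 13 = 3, 1199 mod 4 = 3, 1199 mod 17 = 9.

x ≡ 1199 (mod 2652).


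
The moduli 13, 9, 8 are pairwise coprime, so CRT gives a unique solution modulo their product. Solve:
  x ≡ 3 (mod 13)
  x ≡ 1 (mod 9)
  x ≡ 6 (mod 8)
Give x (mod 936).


Moduli 13, 9, 8 are pairwise coprime; by CRT there is a unique solution modulo M = 13 · 9 · 8 = 936.
Solve pairwise, accumulating the modulus:
  Start with x ≡ 3 (mod 13).
  Combine with x ≡ 1 (mod 9): since gcd(13, 9) = 1, we get a unique residue mod 117.
    Write x = 3 + 13·t and substitute into x ≡ 1 (mod 9): 13·t ≡ 1 − 3 = -2 (mod 9).
    Reduce coefficients mod 9: 4·t ≡ 7 (mod 9).
    The inverse of 4 mod 9 is 7 (since 4·7 = 28 = 3·9 + 1), so t ≡ 7·7 = 49 ≡ 4 (mod 9).
    Then x = 3 + 13·4 = 55, valid modulo lcm(13, 9) = 117: x ≡ 55 (mod 117).
  Combine with x ≡ 6 (mod 8): since gcd(117, 8) = 1, we get a unique residue mod 936.
    Write x = 55 + 117·t and substitute into x ≡ 6 (mod 8): 117·t ≡ 6 − 55 = -49 (mod 8).
    Reduce coefficients mod 8: 5·t ≡ 7 (mod 8).
    The inverse of 5 mod 8 is 5 (since 5·5 = 25 = 3·8 + 1), so t ≡ 5·7 = 35 ≡ 3 (mod 8).
    Then x = 55 + 117·3 = 406, valid modulo lcm(117, 8) = 936: x ≡ 406 (mod 936).
Verify: 406 mod 13 = 3 ✓, 406 mod 9 = 1 ✓, 406 mod 8 = 6 ✓.

x ≡ 406 (mod 936).


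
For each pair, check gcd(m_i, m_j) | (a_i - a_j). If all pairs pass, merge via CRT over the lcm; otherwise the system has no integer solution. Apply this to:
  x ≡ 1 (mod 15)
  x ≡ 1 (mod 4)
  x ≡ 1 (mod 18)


Moduli 15, 4, 18 are not pairwise coprime, so CRT works modulo lcm(m_i) when all pairwise compatibility conditions hold.
Pairwise compatibility: gcd(m_i, m_j) must divide a_i - a_j for every pair.
Merge one congruence at a time:
  Start: x ≡ 1 (mod 15).
  Combine with x ≡ 1 (mod 4): gcd(15, 4) = 1; 1 - 1 = 0, which IS divisible by 1, so compatible.
    Write x = 1 + 15·t and substitute into x ≡ 1 (mod 4): 15·t ≡ 1 − 1 = 0 (mod 4).
    Reduce coefficients mod 4: 3·t ≡ 0 (mod 4).
    The inverse of 3 mod 4 is 3 (since 3·3 = 9 = 2·4 + 1), so t ≡ 3·0 = 0 ≡ 0 (mod 4).
    Then x = 1 + 15·0 = 1, valid modulo lcm(15, 4) = 60: x ≡ 1 (mod 60).
  Combine with x ≡ 1 (mod 18): gcd(60, 18) = 6; 1 - 1 = 0, which IS divisible by 6, so compatible.
    Write x = 1 + 60·t and substitute into x ≡ 1 (mod 18): 60·t ≡ 1 − 1 = 0 (mod 18).
    Divide the congruence (and modulus) by g = 6: 10·t ≡ 0 (mod 3).
    Reduce coefficients mod 3: 1·t ≡ 0 (mod 3).
    So t ≡ 0 (mod 3).
    Then x = 1 + 60·0 = 1, valid modulo lcm(60, 18) = 180: x ≡ 1 (mod 180).
Verify: 1 mod 15 = 1, 1 mod 4 = 1, 1 mod 18 = 1.

x ≡ 1 (mod 180).


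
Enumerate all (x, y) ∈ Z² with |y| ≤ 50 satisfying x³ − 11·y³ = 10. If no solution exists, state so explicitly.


The equation is x³ - 11y³ = 10. For fixed y, x³ = 11·y³ + 10, so a solution requires the RHS to be a perfect cube.
Strategy: iterate y from -50 to 50, compute RHS = 11·y³ + 10, and check whether it is a (positive or negative) perfect cube.
Check small values of y:
  y = 0: RHS = 10 is not a perfect cube.
  y = 1: RHS = 21 is not a perfect cube.
  y = -1: RHS = -1 = (-1)³ ⇒ x = -1 works.
  y = 2: RHS = 98 is not a perfect cube.
  y = -2: RHS = -78 is not a perfect cube.
  y = 3: RHS = 307 is not a perfect cube.
  y = -3: RHS = -287 is not a perfect cube.
Continuing the search up to |y| = 50 finds no further solutions beyond those listed.
Collected solutions: (-1, -1).

Solutions (with |y| ≤ 50): (-1, -1).


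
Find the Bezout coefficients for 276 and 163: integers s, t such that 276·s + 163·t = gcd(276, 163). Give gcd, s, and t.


Euclidean algorithm on (276, 163) — divide until remainder is 0:
  276 = 1 · 163 + 113
  163 = 1 · 113 + 50
  113 = 2 · 50 + 13
  50 = 3 · 13 + 11
  13 = 1 · 11 + 2
  11 = 5 · 2 + 1
  2 = 2 · 1 + 0
gcd(276, 163) = 1.
Track Bezout coefficients alongside the remainders: start with r₀ = 276 = a·1 + b·0 (s = 1, t = 0) and r₁ = 163 = a·0 + b·1 (s = 0, t = 1); each new remainder r_{k+1} = r_{k-1} − q_k·r_k inherits s_{k+1} = s_{k-1} − q_k·s_k, t_{k+1} = t_{k-1} − q_k·t_k, so r_k = a·s_k + b·t_k at every step:
  q = 1: r = 113, s = 1 − 1·0 = 1, t = 0 − 1·1 = -1  (check: 276·1 + 163·(-1) = 113)
  q = 1: r = 50, s = 0 − 1·1 = -1, t = 1 − 1·(-1) = 2  (check: 276·(-1) + 163·2 = 50)
  q = 2: r = 13, s = 1 − 2·(-1) = 3, t = -1 − 2·2 = -5  (check: 276·3 + 163·(-5) = 13)
  q = 3: r = 11, s = -1 − 3·3 = -10, t = 2 − 3·(-5) = 17  (check: 276·(-10) + 163·17 = 11)
  q = 1: r = 2, s = 3 − 1·(-10) = 13, t = -5 − 1·17 = -22  (check: 276·13 + 163·(-22) = 2)
  q = 5: r = 1, s = -10 − 5·13 = -75, t = 17 − 5·(-22) = 127  (check: 276·(-75) + 163·127 = 1)
The row with r = 1 (the gcd) gives the Bezout coefficients s = -75, t = 127.
Result: 276 · (-75) + 163 · (127) = 1.

gcd(276, 163) = 1; s = -75, t = 127 (check: 276·(-75) + 163·127 = 1).


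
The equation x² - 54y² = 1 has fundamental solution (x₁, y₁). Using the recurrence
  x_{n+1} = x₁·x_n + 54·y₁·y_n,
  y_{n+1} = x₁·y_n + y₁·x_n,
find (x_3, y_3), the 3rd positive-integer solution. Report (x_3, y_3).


Step 1: Find the fundamental solution (x₁, y₁) of x² - 54y² = 1.
  Expand √54 as a continued fraction. a₀ = ⌊√54⌋ = 7; iterate m_{k+1} = d_k·a_k − m_k, d_{k+1} = (54 − m_{k+1}²)/d_k, a_{k+1} = ⌊(a₀ + m_{k+1})/d_{k+1}⌋ (starting m₀ = 0, d₀ = 1), with convergents p_k = a_k·p_{k-1} + p_{k-2}, q_k = a_k·q_{k-1} + q_{k-2} (p₋₁ = 1, q₋₁ = 0):
  k = 0: a₀ = 7; p₀/q₀ = 7/1; p₀² − 54·q₀² = 49 − 54 = -5.
  k = 1: m = 7, d = 5, a = ⌊(7 + 7)/5⌋ = 2; p/q = (2·7 + 1)/(2·1 + 0) = 15/2; p² − 54·q² = 225 − 216 = 9.
  k = 2: m = 3, d = 9, a = ⌊(7 + 3)/9⌋ = 1; p/q = (1·15 + 7)/(1·2 + 1) = 22/3; p² − 54·q² = 484 − 486 = -2.
  k = 3: m = 6, d = 2, a = ⌊(7 + 6)/2⌋ = 6; p/q = (6·22 + 15)/(6·3 + 2) = 147/20; p² − 54·q² = 21609 − 21600 = 9.
  k = 4: m = 6, d = 9, a = ⌊(7 + 6)/9⌋ = 1; p/q = (1·147 + 22)/(1·20 + 3) = 169/23; p² − 54·q² = 28561 − 28566 = -5.
  k = 5: m = 3, d = 5, a = ⌊(7 + 3)/5⌋ = 2; p/q = (2·169 + 147)/(2·23 + 20) = 485/66; p² − 54·q² = 235225 − 235224 = 1.
  The first convergent with p² − 54·q² = 1 gives the fundamental solution (x₁, y₁) = (485, 66).
Step 2: Apply the recurrence (x_{n+1}, y_{n+1}) = (x₁x_n + 54y₁y_n, x₁y_n + y₁x_n) repeatedly.
  From (x_1, y_1) = (485, 66): x_2 = 485·485 + 54·66·66 = 470449; y_2 = 485·66 + 66·485 = 64020.
  From (x_2, y_2) = (470449, 64020): x_3 = 485·470449 + 54·66·64020 = 456335045; y_3 = 485·64020 + 66·470449 = 62099334.
Step 3: Verify x_3² - 54·y_3² = 208241673295152025 - 208241673295152024 = 1 (should be 1). ✓

(x_1, y_1) = (485, 66); (x_3, y_3) = (456335045, 62099334).


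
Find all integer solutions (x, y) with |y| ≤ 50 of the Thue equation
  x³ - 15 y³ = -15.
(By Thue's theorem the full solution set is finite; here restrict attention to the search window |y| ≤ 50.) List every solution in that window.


The equation is x³ - 15y³ = -15. For fixed y, x³ = 15·y³ − 15, so a solution requires the RHS to be a perfect cube.
Strategy: iterate y from -50 to 50, compute RHS = 15·y³ − 15, and check whether it is a (positive or negative) perfect cube.
Check small values of y:
  y = 0: RHS = -15 is not a perfect cube.
  y = 1: RHS = 0 = (0)³ ⇒ x = 0 works.
  y = -1: RHS = -30 is not a perfect cube.
  y = 2: RHS = 105 is not a perfect cube.
  y = -2: RHS = -135 is not a perfect cube.
  y = 3: RHS = 390 is not a perfect cube.
  y = -3: RHS = -420 is not a perfect cube.
Continuing the search up to |y| = 50 finds no further solutions beyond those listed.
Collected solutions: (0, 1).

Solutions (with |y| ≤ 50): (0, 1).


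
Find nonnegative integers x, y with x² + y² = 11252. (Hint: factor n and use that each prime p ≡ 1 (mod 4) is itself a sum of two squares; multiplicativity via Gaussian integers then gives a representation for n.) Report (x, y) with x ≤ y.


Step 1: Factor n = 11252 = 2^2 · 29 · 97.
Step 2: Check the mod-4 condition on each prime factor: 2 = 2 (special); 29 ≡ 1 (mod 4), exponent 1; 97 ≡ 1 (mod 4), exponent 1.
All primes ≡ 3 (mod 4) appear to even exponent (or don't appear), so by the two-squares theorem n IS expressible as a sum of two squares.
Step 3: Build a representation. Group n = k² · m with k = 2 and m = 29 · 97 = 2813 (a product of primes ≡ 1 (mod 4)); a representation of m scales to one of n via (k·x)² + (k·y)² = k²(x² + y²). Each prime p ≡ 1 (mod 4) is itself a sum of two squares; find a² by testing p − a² for a perfect square:
  29: 29 − 1² = 28, 29 − 2² = 25 = 5² ⇒ 29 = 2² + 5².
  97: 97 − 1² = 96, 97 − 2² = 93, 97 − 3² = 88, 97 − 4² = 81 = 9² ⇒ 97 = 4² + 9².
  Combine using the Brahmagupta–Fibonacci identity (a² + b²)(c² + d²) = (ac − bd)² + (ad + bc)² = (ac + bd)² + (ad − bc)²:
  29 · 97 = 2813: from (2² + 5²)(4² + 9²), take (2·4 − 5·9, 2·9 + 5·4) = (8 − 45, 18 + 20) = (-37, 38); dropping signs (only squares matter) gives (37, 38); check 37² + 38² = 1369 + 1444 = 2813 ✓.
  Scale by k = 2: (2·37, 2·38) = (74, 76).
Step 4: Order so x ≤ y and verify: 74² + 76² = 5476 + 5776 = 11252 = n. ✓

n = 11252 = 74² + 76² (one valid representation with x ≤ y).


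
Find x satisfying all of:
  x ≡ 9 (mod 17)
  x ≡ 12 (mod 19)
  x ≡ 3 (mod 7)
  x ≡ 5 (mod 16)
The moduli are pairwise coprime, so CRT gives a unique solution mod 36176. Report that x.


Product of moduli M = 17 · 19 · 7 · 16 = 36176.
Merge one congruence at a time:
  Start: x ≡ 9 (mod 17).
  Combine with x ≡ 12 (mod 19); new modulus lcm = 323.
    Write x = 9 + 17·t and substitute into x ≡ 12 (mod 19): 17·t ≡ 12 − 9 = 3 (mod 19).
    The inverse of 17 mod 19 is 9 (since 17·9 = 153 = 8·19 + 1), so t ≡ 9·3 = 27 ≡ 8 (mod 19).
    Then x = 9 + 17·8 = 145, valid modulo lcm(17, 19) = 323: x ≡ 145 (mod 323).
  Combine with x ≡ 3 (mod 7); new modulus lcm = 2261.
    Write x = 145 + 323·t and substitute into x ≡ 3 (mod 7): 323·t ≡ 3 − 145 = -142 (mod 7).
    Reduce coefficients mod 7: 1·t ≡ 5 (mod 7).
    So t ≡ 5 (mod 7).
    Then x = 145 + 323·5 = 1760, valid modulo lcm(323, 7) = 2261: x ≡ 1760 (mod 2261).
  Combine with x ≡ 5 (mod 16); new modulus lcm = 36176.
    Write x = 1760 + 2261·t and substitute into x ≡ 5 (mod 16): 2261·t ≡ 5 − 1760 = -1755 (mod 16).
    Reduce coefficients mod 16: 5·t ≡ 5 (mod 16).
    The inverse of 5 mod 16 is 13 (since 5·13 = 65 = 4·16 + 1), so t ≡ 13·5 = 65 ≡ 1 (mod 16).
    Then x = 1760 + 2261·1 = 4021, valid modulo lcm(2261, 16) = 36176: x ≡ 4021 (mod 36176).
Verify against each original: 4021 mod 17 = 9, 4021 mod 19 = 12, 4021 mod 7 = 3, 4021 mod 16 = 5.

x ≡ 4021 (mod 36176).


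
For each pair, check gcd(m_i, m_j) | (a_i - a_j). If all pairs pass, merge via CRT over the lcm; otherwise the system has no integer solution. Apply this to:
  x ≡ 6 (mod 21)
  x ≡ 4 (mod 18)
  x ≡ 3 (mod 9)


Moduli 21, 18, 9 are not pairwise coprime, so CRT works modulo lcm(m_i) when all pairwise compatibility conditions hold.
Pairwise compatibility: gcd(m_i, m_j) must divide a_i - a_j for every pair.
Merge one congruence at a time:
  Start: x ≡ 6 (mod 21).
  Combine with x ≡ 4 (mod 18): gcd(21, 18) = 3, and 4 - 6 = -2 is NOT divisible by 3.
    ⇒ system is inconsistent (no integer solution).

No solution (the system is inconsistent).


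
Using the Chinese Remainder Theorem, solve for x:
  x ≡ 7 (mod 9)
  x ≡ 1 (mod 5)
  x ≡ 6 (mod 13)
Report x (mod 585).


Moduli 9, 5, 13 are pairwise coprime; by CRT there is a unique solution modulo M = 9 · 5 · 13 = 585.
Solve pairwise, accumulating the modulus:
  Start with x ≡ 7 (mod 9).
  Combine with x ≡ 1 (mod 5): since gcd(9, 5) = 1, we get a unique residue mod 45.
    Write x = 7 + 9·t and substitute into x ≡ 1 (mod 5): 9·t ≡ 1 − 7 = -6 (mod 5).
    Reduce coefficients mod 5: 4·t ≡ 4 (mod 5).
    The inverse of 4 mod 5 is 4 (since 4·4 = 16 = 3·5 + 1), so t ≡ 4·4 = 16 ≡ 1 (mod 5).
    Then x = 7 + 9·1 = 16, valid modulo lcm(9, 5) = 45: x ≡ 16 (mod 45).
  Combine with x ≡ 6 (mod 13): since gcd(45, 13) = 1, we get a unique residue mod 585.
    Write x = 16 + 45·t and substitute into x ≡ 6 (mod 13): 45·t ≡ 6 − 16 = -10 (mod 13).
    Reduce coefficients mod 13: 6·t ≡ 3 (mod 13).
    The inverse of 6 mod 13 is 11 (since 6·11 = 66 = 5·13 + 1), so t ≡ 11·3 = 33 ≡ 7 (mod 13).
    Then x = 16 + 45·7 = 331, valid modulo lcm(45, 13) = 585: x ≡ 331 (mod 585).
Verify: 331 mod 9 = 7 ✓, 331 mod 5 = 1 ✓, 331 mod 13 = 6 ✓.

x ≡ 331 (mod 585).


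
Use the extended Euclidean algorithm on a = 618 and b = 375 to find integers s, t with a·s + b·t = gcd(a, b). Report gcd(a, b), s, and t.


Euclidean algorithm on (618, 375) — divide until remainder is 0:
  618 = 1 · 375 + 243
  375 = 1 · 243 + 132
  243 = 1 · 132 + 111
  132 = 1 · 111 + 21
  111 = 5 · 21 + 6
  21 = 3 · 6 + 3
  6 = 2 · 3 + 0
gcd(618, 375) = 3.
Track Bezout coefficients alongside the remainders: start with r₀ = 618 = a·1 + b·0 (s = 1, t = 0) and r₁ = 375 = a·0 + b·1 (s = 0, t = 1); each new remainder r_{k+1} = r_{k-1} − q_k·r_k inherits s_{k+1} = s_{k-1} − q_k·s_k, t_{k+1} = t_{k-1} − q_k·t_k, so r_k = a·s_k + b·t_k at every step:
  q = 1: r = 243, s = 1 − 1·0 = 1, t = 0 − 1·1 = -1  (check: 618·1 + 375·(-1) = 243)
  q = 1: r = 132, s = 0 − 1·1 = -1, t = 1 − 1·(-1) = 2  (check: 618·(-1) + 375·2 = 132)
  q = 1: r = 111, s = 1 − 1·(-1) = 2, t = -1 − 1·2 = -3  (check: 618·2 + 375·(-3) = 111)
  q = 1: r = 21, s = -1 − 1·2 = -3, t = 2 − 1·(-3) = 5  (check: 618·(-3) + 375·5 = 21)
  q = 5: r = 6, s = 2 − 5·(-3) = 17, t = -3 − 5·5 = -28  (check: 618·17 + 375·(-28) = 6)
  q = 3: r = 3, s = -3 − 3·17 = -54, t = 5 − 3·(-28) = 89  (check: 618·(-54) + 375·89 = 3)
The row with r = 3 (the gcd) gives the Bezout coefficients s = -54, t = 89.
Result: 618 · (-54) + 375 · (89) = 3.

gcd(618, 375) = 3; s = -54, t = 89 (check: 618·(-54) + 375·89 = 3).


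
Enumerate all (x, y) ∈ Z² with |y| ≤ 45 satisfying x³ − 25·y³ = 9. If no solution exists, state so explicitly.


The equation is x³ - 25y³ = 9. For fixed y, x³ = 25·y³ + 9, so a solution requires the RHS to be a perfect cube.
Strategy: iterate y from -45 to 45, compute RHS = 25·y³ + 9, and check whether it is a (positive or negative) perfect cube.
Check small values of y:
  y = 0: RHS = 9 is not a perfect cube.
  y = 1: RHS = 34 is not a perfect cube.
  y = -1: RHS = -16 is not a perfect cube.
  y = 2: RHS = 209 is not a perfect cube.
  y = -2: RHS = -191 is not a perfect cube.
  y = 3: RHS = 684 is not a perfect cube.
  y = -3: RHS = -666 is not a perfect cube.
Continuing the search up to |y| = 45 finds no solutions either.
No (x, y) in the scanned range satisfies the equation.

No integer solutions with |y| ≤ 45.


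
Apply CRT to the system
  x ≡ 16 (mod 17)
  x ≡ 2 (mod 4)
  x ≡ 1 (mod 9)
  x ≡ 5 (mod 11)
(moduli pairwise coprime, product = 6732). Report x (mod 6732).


Product of moduli M = 17 · 4 · 9 · 11 = 6732.
Merge one congruence at a time:
  Start: x ≡ 16 (mod 17).
  Combine with x ≡ 2 (mod 4); new modulus lcm = 68.
    Write x = 16 + 17·t and substitute into x ≡ 2 (mod 4): 17·t ≡ 2 − 16 = -14 (mod 4).
    Reduce coefficients mod 4: 1·t ≡ 2 (mod 4).
    So t ≡ 2 (mod 4).
    Then x = 16 + 17·2 = 50, valid modulo lcm(17, 4) = 68: x ≡ 50 (mod 68).
  Combine with x ≡ 1 (mod 9); new modulus lcm = 612.
    Write x = 50 + 68·t and substitute into x ≡ 1 (mod 9): 68·t ≡ 1 − 50 = -49 (mod 9).
    Reduce coefficients mod 9: 5·t ≡ 5 (mod 9).
    The inverse of 5 mod 9 is 2 (since 5·2 = 10 = 1·9 + 1), so t ≡ 2·5 = 10 ≡ 1 (mod 9).
    Then x = 50 + 68·1 = 118, valid modulo lcm(68, 9) = 612: x ≡ 118 (mod 612).
  Combine with x ≡ 5 (mod 11); new modulus lcm = 6732.
    Write x = 118 + 612·t and substitute into x ≡ 5 (mod 11): 612·t ≡ 5 − 118 = -113 (mod 11).
    Reduce coefficients mod 11: 7·t ≡ 8 (mod 11).
    The inverse of 7 mod 11 is 8 (since 7·8 = 56 = 5·11 + 1), so t ≡ 8·8 = 64 ≡ 9 (mod 11).
    Then x = 118 + 612·9 = 5626, valid modulo lcm(612, 11) = 6732: x ≡ 5626 (mod 6732).
Verify against each original: 5626 mod 17 = 16, 5626 mod 4 = 2, 5626 mod 9 = 1, 5626 mod 11 = 5.

x ≡ 5626 (mod 6732).


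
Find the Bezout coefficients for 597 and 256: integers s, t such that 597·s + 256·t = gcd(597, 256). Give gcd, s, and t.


Euclidean algorithm on (597, 256) — divide until remainder is 0:
  597 = 2 · 256 + 85
  256 = 3 · 85 + 1
  85 = 85 · 1 + 0
gcd(597, 256) = 1.
Track Bezout coefficients alongside the remainders: start with r₀ = 597 = a·1 + b·0 (s = 1, t = 0) and r₁ = 256 = a·0 + b·1 (s = 0, t = 1); each new remainder r_{k+1} = r_{k-1} − q_k·r_k inherits s_{k+1} = s_{k-1} − q_k·s_k, t_{k+1} = t_{k-1} − q_k·t_k, so r_k = a·s_k + b·t_k at every step:
  q = 2: r = 85, s = 1 − 2·0 = 1, t = 0 − 2·1 = -2  (check: 597·1 + 256·(-2) = 85)
  q = 3: r = 1, s = 0 − 3·1 = -3, t = 1 − 3·(-2) = 7  (check: 597·(-3) + 256·7 = 1)
The row with r = 1 (the gcd) gives the Bezout coefficients s = -3, t = 7.
Result: 597 · (-3) + 256 · (7) = 1.

gcd(597, 256) = 1; s = -3, t = 7 (check: 597·(-3) + 256·7 = 1).


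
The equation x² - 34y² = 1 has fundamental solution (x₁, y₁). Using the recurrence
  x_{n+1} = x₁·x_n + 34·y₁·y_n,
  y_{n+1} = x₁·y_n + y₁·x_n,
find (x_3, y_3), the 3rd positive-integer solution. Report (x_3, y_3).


Step 1: Find the fundamental solution (x₁, y₁) of x² - 34y² = 1.
  Expand √34 as a continued fraction. a₀ = ⌊√34⌋ = 5; iterate m_{k+1} = d_k·a_k − m_k, d_{k+1} = (34 − m_{k+1}²)/d_k, a_{k+1} = ⌊(a₀ + m_{k+1})/d_{k+1}⌋ (starting m₀ = 0, d₀ = 1), with convergents p_k = a_k·p_{k-1} + p_{k-2}, q_k = a_k·q_{k-1} + q_{k-2} (p₋₁ = 1, q₋₁ = 0):
  k = 0: a₀ = 5; p₀/q₀ = 5/1; p₀² − 34·q₀² = 25 − 34 = -9.
  k = 1: m = 5, d = 9, a = ⌊(5 + 5)/9⌋ = 1; p/q = (1·5 + 1)/(1·1 + 0) = 6/1; p² − 34·q² = 36 − 34 = 2.
  k = 2: m = 4, d = 2, a = ⌊(5 + 4)/2⌋ = 4; p/q = (4·6 + 5)/(4·1 + 1) = 29/5; p² − 34·q² = 841 − 850 = -9.
  k = 3: m = 4, d = 9, a = ⌊(5 + 4)/9⌋ = 1; p/q = (1·29 + 6)/(1·5 + 1) = 35/6; p² − 34·q² = 1225 − 1224 = 1.
  The first convergent with p² − 34·q² = 1 gives the fundamental solution (x₁, y₁) = (35, 6).
Step 2: Apply the recurrence (x_{n+1}, y_{n+1}) = (x₁x_n + 34y₁y_n, x₁y_n + y₁x_n) repeatedly.
  From (x_1, y_1) = (35, 6): x_2 = 35·35 + 34·6·6 = 2449; y_2 = 35·6 + 6·35 = 420.
  From (x_2, y_2) = (2449, 420): x_3 = 35·2449 + 34·6·420 = 171395; y_3 = 35·420 + 6·2449 = 29394.
Step 3: Verify x_3² - 34·y_3² = 29376246025 - 29376246024 = 1 (should be 1). ✓

(x_1, y_1) = (35, 6); (x_3, y_3) = (171395, 29394).


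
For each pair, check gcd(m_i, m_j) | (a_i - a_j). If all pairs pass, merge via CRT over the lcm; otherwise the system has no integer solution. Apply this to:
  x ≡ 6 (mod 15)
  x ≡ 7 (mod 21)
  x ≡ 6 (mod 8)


Moduli 15, 21, 8 are not pairwise coprime, so CRT works modulo lcm(m_i) when all pairwise compatibility conditions hold.
Pairwise compatibility: gcd(m_i, m_j) must divide a_i - a_j for every pair.
Merge one congruence at a time:
  Start: x ≡ 6 (mod 15).
  Combine with x ≡ 7 (mod 21): gcd(15, 21) = 3, and 7 - 6 = 1 is NOT divisible by 3.
    ⇒ system is inconsistent (no integer solution).

No solution (the system is inconsistent).


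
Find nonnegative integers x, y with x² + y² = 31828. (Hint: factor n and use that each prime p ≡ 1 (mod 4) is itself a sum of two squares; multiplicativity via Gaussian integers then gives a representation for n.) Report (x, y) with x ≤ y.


Step 1: Factor n = 31828 = 2^2 · 73 · 109.
Step 2: Check the mod-4 condition on each prime factor: 2 = 2 (special); 73 ≡ 1 (mod 4), exponent 1; 109 ≡ 1 (mod 4), exponent 1.
All primes ≡ 3 (mod 4) appear to even exponent (or don't appear), so by the two-squares theorem n IS expressible as a sum of two squares.
Step 3: Build a representation. Group n = k² · m with k = 2 and m = 73 · 109 = 7957 (a product of primes ≡ 1 (mod 4)); a representation of m scales to one of n via (k·x)² + (k·y)² = k²(x² + y²). Each prime p ≡ 1 (mod 4) is itself a sum of two squares; find a² by testing p − a² for a perfect square:
  73: 73 − 1² = 72, 73 − 2² = 69, 73 − 3² = 64 = 8² ⇒ 73 = 3² + 8².
  109: 109 − 1² = 108, 109 − 2² = 105, 109 − 3² = 100 = 10² ⇒ 109 = 3² + 10².
  Combine using the Brahmagupta–Fibonacci identity (a² + b²)(c² + d²) = (ac − bd)² + (ad + bc)² = (ac + bd)² + (ad − bc)²:
  73 · 109 = 7957: from (3² + 8²)(3² + 10²), take (3·3 − 8·10, 3·10 + 8·3) = (9 − 80, 30 + 24) = (-71, 54); dropping signs (only squares matter) gives (71, 54); check 71² + 54² = 5041 + 2916 = 7957 ✓.
  Scale by k = 2: (2·71, 2·54) = (142, 108).
Step 4: Order so x ≤ y and verify: 108² + 142² = 11664 + 20164 = 31828 = n. ✓

n = 31828 = 108² + 142² (one valid representation with x ≤ y).


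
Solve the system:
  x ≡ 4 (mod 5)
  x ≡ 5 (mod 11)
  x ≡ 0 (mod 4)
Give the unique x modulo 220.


Moduli 5, 11, 4 are pairwise coprime; by CRT there is a unique solution modulo M = 5 · 11 · 4 = 220.
Solve pairwise, accumulating the modulus:
  Start with x ≡ 4 (mod 5).
  Combine with x ≡ 5 (mod 11): since gcd(5, 11) = 1, we get a unique residue mod 55.
    Write x = 4 + 5·t and substitute into x ≡ 5 (mod 11): 5·t ≡ 5 − 4 = 1 (mod 11).
    The inverse of 5 mod 11 is 9 (since 5·9 = 45 = 4·11 + 1), so t ≡ 9·1 = 9 ≡ 9 (mod 11).
    Then x = 4 + 5·9 = 49, valid modulo lcm(5, 11) = 55: x ≡ 49 (mod 55).
  Combine with x ≡ 0 (mod 4): since gcd(55, 4) = 1, we get a unique residue mod 220.
    Write x = 49 + 55·t and substitute into x ≡ 0 (mod 4): 55·t ≡ 0 − 49 = -49 (mod 4).
    Reduce coefficients mod 4: 3·t ≡ 3 (mod 4).
    The inverse of 3 mod 4 is 3 (since 3·3 = 9 = 2·4 + 1), so t ≡ 3·3 = 9 ≡ 1 (mod 4).
    Then x = 49 + 55·1 = 104, valid modulo lcm(55, 4) = 220: x ≡ 104 (mod 220).
Verify: 104 mod 5 = 4 ✓, 104 mod 11 = 5 ✓, 104 mod 4 = 0 ✓.

x ≡ 104 (mod 220).


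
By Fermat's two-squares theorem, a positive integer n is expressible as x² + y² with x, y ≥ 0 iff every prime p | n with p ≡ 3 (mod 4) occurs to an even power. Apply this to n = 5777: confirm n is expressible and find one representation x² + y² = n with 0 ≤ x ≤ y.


Step 1: Factor n = 5777 = 53 · 109.
Step 2: Check the mod-4 condition on each prime factor: 53 ≡ 1 (mod 4), exponent 1; 109 ≡ 1 (mod 4), exponent 1.
All primes ≡ 3 (mod 4) appear to even exponent (or don't appear), so by the two-squares theorem n IS expressible as a sum of two squares.
Step 3: Build a representation. Here n = 53 · 109 is a product of primes ≡ 1 (mod 4). Each prime p ≡ 1 (mod 4) is itself a sum of two squares; find a² by testing p − a² for a perfect square:
  53: 53 − 1² = 52, 53 − 2² = 49 = 7² ⇒ 53 = 2² + 7².
  109: 109 − 1² = 108, 109 − 2² = 105, 109 − 3² = 100 = 10² ⇒ 109 = 3² + 10².
  Combine using the Brahmagupta–Fibonacci identity (a² + b²)(c² + d²) = (ac − bd)² + (ad + bc)² = (ac + bd)² + (ad − bc)²:
  53 · 109 = 5777: from (2² + 7²)(3² + 10²), take (2·3 − 7·10, 2·10 + 7·3) = (6 − 70, 20 + 21) = (-64, 41); dropping signs (only squares matter) gives (64, 41); check 64² + 41² = 4096 + 1681 = 5777 ✓.
Step 4: Order so x ≤ y and verify: 41² + 64² = 1681 + 4096 = 5777 = n. ✓

n = 5777 = 41² + 64² (one valid representation with x ≤ y).


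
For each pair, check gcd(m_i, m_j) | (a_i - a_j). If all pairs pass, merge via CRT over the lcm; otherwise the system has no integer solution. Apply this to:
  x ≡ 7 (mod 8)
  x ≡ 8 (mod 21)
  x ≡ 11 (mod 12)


Moduli 8, 21, 12 are not pairwise coprime, so CRT works modulo lcm(m_i) when all pairwise compatibility conditions hold.
Pairwise compatibility: gcd(m_i, m_j) must divide a_i - a_j for every pair.
Merge one congruence at a time:
  Start: x ≡ 7 (mod 8).
  Combine with x ≡ 8 (mod 21): gcd(8, 21) = 1; 8 - 7 = 1, which IS divisible by 1, so compatible.
    Write x = 7 + 8·t and substitute into x ≡ 8 (mod 21): 8·t ≡ 8 − 7 = 1 (mod 21).
    The inverse of 8 mod 21 is 8 (since 8·8 = 64 = 3·21 + 1), so t ≡ 8·1 = 8 ≡ 8 (mod 21).
    Then x = 7 + 8·8 = 71, valid modulo lcm(8, 21) = 168: x ≡ 71 (mod 168).
  Combine with x ≡ 11 (mod 12): gcd(168, 12) = 12; 11 - 71 = -60, which IS divisible by 12, so compatible.
    Write x = 71 + 168·t and substitute into x ≡ 11 (mod 12): 168·t ≡ 11 − 71 = -60 (mod 12).
    Divide the congruence (and modulus) by g = 12: 14·t ≡ -5 (mod 1).
    Modulo 1 every t works; take t = 0.
    Then x = 71 + 168·0 = 71, valid modulo lcm(168, 12) = 168: x ≡ 71 (mod 168).
Verify: 71 mod 8 = 7, 71 mod 21 = 8, 71 mod 12 = 11.

x ≡ 71 (mod 168).
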